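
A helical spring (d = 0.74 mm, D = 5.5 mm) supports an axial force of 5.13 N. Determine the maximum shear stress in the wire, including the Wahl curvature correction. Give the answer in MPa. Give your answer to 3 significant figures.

Spring index C = D/d = 5.5/0.74 = 7.4324
K_W = (4C−1)/(4C−4) + 0.615/C = 28.730/25.730 + 0.0827 = 1.1993
τ₀ = 8FD/(πd³) = 8·5.13·5.5/(π·0.74³) = 225.72/1.273 = 177.31 MPa
τ_max = K·τ₀ = 1.1993 × 177.31 = 212.65 MPa

213 MPa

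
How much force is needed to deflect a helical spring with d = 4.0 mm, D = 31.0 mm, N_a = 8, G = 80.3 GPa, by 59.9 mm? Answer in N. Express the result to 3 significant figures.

646 N

k = Gd⁴/(8D³N_a) = (80.3×10³)(4.0⁴)/(8·31.0³·8) = 10.782 N/mm
F = k·δ = 10.782 × 59.9 = 645.83 N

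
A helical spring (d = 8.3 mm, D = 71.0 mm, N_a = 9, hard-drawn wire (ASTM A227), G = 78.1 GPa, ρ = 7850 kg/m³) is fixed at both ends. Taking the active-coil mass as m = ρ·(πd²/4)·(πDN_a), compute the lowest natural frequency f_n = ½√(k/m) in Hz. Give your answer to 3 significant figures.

64.9 Hz

k = Gd⁴/(8D³N_a) = (78.1×10³)(8.3⁴)/(8·71.0³·9) = 14.383 N/mm = 14383 N/m
Wire length L = πDN_a = π·71.0·9 = 2007.5 mm
m = ρ·(πd²/4)·L = 7850 × 54.106×10⁻⁶ m² × 2.0075 m = 0.85264 kg
f_n = ½√(k/m) = 0.5·√(14383/0.85264) = 0.5·√(16869) = 64.94 Hz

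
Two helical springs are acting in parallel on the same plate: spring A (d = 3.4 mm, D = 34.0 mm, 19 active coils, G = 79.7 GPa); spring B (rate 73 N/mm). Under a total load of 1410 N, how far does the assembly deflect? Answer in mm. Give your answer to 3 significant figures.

18.9 mm

k_A = Gd⁴/(8D³N_a) = (79.7×10³)(3.4⁴)/(8·34.0³·19) = 1.7828 N/mm
Parallel: k_eq = 1.7828 + 73 = 74.783 N/mm
δ = F/k_eq = 1410/74.783 = 18.855 mm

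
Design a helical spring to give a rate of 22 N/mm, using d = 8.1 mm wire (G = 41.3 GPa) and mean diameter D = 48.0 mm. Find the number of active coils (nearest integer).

9

N_a = Gd⁴/(8D³k) = (41.3×10³ × 8.1⁴)/(8 × 48.0³ × 22)
    = 1.77783e+08 / 1.94642e+07 = 9.134 → 9 coils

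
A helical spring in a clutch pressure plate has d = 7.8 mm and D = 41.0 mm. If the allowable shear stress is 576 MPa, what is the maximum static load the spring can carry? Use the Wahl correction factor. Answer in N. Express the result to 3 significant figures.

C = D/d = 41.0/7.8 = 5.2564
K_W = (4C−1)/(4C−4) + 0.615/C = 20.026/17.026 + 0.1170 = 1.2932
τ_max = K·8FD/(πd³) → F_max = τ_allow·πd³/(8DK)
F_max = 576·π·7.8³/(8·41.0·1.2932) = 8.5873e+05/424.17 = 2024.5 N

2020 N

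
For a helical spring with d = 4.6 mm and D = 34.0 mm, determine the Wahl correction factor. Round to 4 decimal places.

1.2006

C = D/d = 34.0/4.6 = 7.3913
K_W = (4C−1)/(4C−4) + 0.615/C = 28.565/25.565 + 0.0832 = 1.2006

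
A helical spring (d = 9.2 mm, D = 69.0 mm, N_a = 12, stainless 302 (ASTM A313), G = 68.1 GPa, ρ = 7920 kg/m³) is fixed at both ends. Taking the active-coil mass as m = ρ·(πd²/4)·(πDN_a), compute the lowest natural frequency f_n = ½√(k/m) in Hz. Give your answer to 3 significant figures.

k = Gd⁴/(8D³N_a) = (68.1×10³)(9.2⁴)/(8·69.0³·12) = 15.47 N/mm = 15470 N/m
Wire length L = πDN_a = π·69.0·12 = 2601.2 mm
m = ρ·(πd²/4)·L = 7920 × 66.476×10⁻⁶ m² × 2.6012 m = 1.3695 kg
f_n = ½√(k/m) = 0.5·√(15470/1.3695) = 0.5·√(11296) = 53.14 Hz

53.1 Hz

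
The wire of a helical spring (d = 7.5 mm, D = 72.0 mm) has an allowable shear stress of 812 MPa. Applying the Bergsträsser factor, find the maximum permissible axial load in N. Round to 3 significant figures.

1640 N

C = D/d = 72.0/7.5 = 9.6000
K_B = (4C+2)/(4C−3) = 40.400/35.400 = 1.1412
τ_max = K·8FD/(πd³) → F_max = τ_allow·πd³/(8DK)
F_max = 812·π·7.5³/(8·72.0·1.1412) = 1.0762e+06/657.36 = 1637.2 N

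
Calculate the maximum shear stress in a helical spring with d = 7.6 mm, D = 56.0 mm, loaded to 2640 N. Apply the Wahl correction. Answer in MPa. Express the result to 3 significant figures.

Spring index C = D/d = 56.0/7.6 = 7.3684
K_W = (4C−1)/(4C−4) + 0.615/C = 28.474/25.474 + 0.0835 = 1.2012
τ₀ = 8FD/(πd³) = 8·2640·56.0/(π·7.6³) = 1.18272e+06/1379.1 = 857.61 MPa
τ_max = K·τ₀ = 1.2012 × 857.61 = 1030.2 MPa

1030 MPa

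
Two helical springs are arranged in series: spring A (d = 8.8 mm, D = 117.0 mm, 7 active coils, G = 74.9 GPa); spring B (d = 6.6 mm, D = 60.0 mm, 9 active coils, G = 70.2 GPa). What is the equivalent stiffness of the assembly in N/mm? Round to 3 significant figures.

k_A = Gd⁴/(8D³N_a) = (74.9×10³)(8.8⁴)/(8·117.0³·7) = 5.008 N/mm
k_B = Gd⁴/(8D³N_a) = (70.2×10³)(6.6⁴)/(8·60.0³·9) = 8.565 N/mm
Series: 1/k_eq = 1/5.008 + 1/8.565 = 0.31643; k_eq = 3.1602 N/mm

3.16 N/mm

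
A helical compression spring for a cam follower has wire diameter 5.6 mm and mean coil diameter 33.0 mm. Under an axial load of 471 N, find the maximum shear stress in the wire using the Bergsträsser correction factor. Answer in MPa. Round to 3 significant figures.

Spring index C = D/d = 33.0/5.6 = 5.8929
K_B = (4C+2)/(4C−3) = 25.571/20.571 = 1.2431
τ₀ = 8FD/(πd³) = 8·471·33.0/(π·5.6³) = 124344/551.71 = 225.38 MPa
τ_max = K·τ₀ = 1.2431 × 225.38 = 280.16 MPa

280 MPa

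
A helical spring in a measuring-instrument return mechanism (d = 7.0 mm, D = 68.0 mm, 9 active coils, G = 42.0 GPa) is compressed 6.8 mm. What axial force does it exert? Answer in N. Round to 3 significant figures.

30.3 N

k = Gd⁴/(8D³N_a) = (42.0×10³)(7.0⁴)/(8·68.0³·9) = 4.4543 N/mm
F = k·δ = 4.4543 × 6.8 = 30.289 N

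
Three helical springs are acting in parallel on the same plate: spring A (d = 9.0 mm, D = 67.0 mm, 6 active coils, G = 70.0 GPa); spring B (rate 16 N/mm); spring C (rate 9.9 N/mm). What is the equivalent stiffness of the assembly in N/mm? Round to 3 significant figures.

57.7 N/mm

k_A = Gd⁴/(8D³N_a) = (70.0×10³)(9.0⁴)/(8·67.0³·6) = 31.813 N/mm
Parallel: k_eq = 31.813 + 16 + 9.9 = 57.713 N/mm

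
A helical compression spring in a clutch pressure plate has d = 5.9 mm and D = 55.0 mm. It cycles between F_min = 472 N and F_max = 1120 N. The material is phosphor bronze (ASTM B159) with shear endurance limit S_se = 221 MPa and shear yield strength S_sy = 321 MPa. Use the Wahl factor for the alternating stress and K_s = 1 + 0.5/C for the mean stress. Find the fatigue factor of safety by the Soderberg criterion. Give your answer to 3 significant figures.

0.340

C = D/d = 55.0/5.9 = 9.3220; K_W = (4C−1)/(4C−4)+0.615/C = 1.1561; K_s = 1+0.5/C = 1.0536
F_a = (F_max−F_min)/2 = 324 N; F_m = (F_max+F_min)/2 = 796 N
τ_a = K_W·8F_aD/(πd³) = 1.1561 × 220.95 = 255.44 MPa
τ_m = K_s·8F_mD/(πd³) = 1.0536 × 542.82 = 571.94 MPa
Soderberg: 1/n_f = τ_a/S_se + τ_m/S_sy = 255.44/221 + 571.94/321 = 1.15583 + 1.78175 = 2.9376
n_f = 1/2.9376 = 0.3404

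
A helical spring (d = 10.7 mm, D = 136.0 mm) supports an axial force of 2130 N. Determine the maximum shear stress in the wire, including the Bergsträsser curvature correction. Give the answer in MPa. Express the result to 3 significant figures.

Spring index C = D/d = 136.0/10.7 = 12.7103
K_B = (4C+2)/(4C−3) = 52.841/47.841 = 1.1045
τ₀ = 8FD/(πd³) = 8·2130·136.0/(π·10.7³) = 2.31744e+06/3848.6 = 602.15 MPa
τ_max = K·τ₀ = 1.1045 × 602.15 = 665.09 MPa

665 MPa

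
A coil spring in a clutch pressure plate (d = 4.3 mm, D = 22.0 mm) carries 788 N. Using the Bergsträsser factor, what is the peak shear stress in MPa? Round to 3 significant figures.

714 MPa

Spring index C = D/d = 22.0/4.3 = 5.1163
K_B = (4C+2)/(4C−3) = 22.465/17.465 = 1.2863
τ₀ = 8FD/(πd³) = 8·788·22.0/(π·4.3³) = 138688/249.78 = 555.24 MPa
τ_max = K·τ₀ = 1.2863 × 555.24 = 714.2 MPa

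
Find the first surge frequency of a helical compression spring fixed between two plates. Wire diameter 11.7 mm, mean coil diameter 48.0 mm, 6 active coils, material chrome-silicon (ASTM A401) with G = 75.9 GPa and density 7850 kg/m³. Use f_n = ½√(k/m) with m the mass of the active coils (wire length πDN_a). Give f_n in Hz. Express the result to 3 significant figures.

296 Hz

k = Gd⁴/(8D³N_a) = (75.9×10³)(11.7⁴)/(8·48.0³·6) = 267.93 N/mm = 2.6793e+05 N/m
Wire length L = πDN_a = π·48.0·6 = 904.78 mm
m = ρ·(πd²/4)·L = 7850 × 107.51×10⁻⁶ m² × 0.90478 m = 0.76361 kg
f_n = ½√(k/m) = 0.5·√(2.6793e+05/0.76361) = 0.5·√(3.5087e+05) = 296.17 Hz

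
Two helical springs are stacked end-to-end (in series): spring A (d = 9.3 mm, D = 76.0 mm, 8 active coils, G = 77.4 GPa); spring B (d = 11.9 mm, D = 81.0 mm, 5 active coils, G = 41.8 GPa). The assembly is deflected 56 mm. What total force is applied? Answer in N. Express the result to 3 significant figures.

k_A = Gd⁴/(8D³N_a) = (77.4×10³)(9.3⁴)/(8·76.0³·8) = 20.609 N/mm
k_B = Gd⁴/(8D³N_a) = (41.8×10³)(11.9⁴)/(8·81.0³·5) = 39.432 N/mm
Series: 1/k_eq = 1/20.609 + 1/39.432 = 0.073883; k_eq = 13.535 N/mm
F = k_eq·δ = 13.535·56 = 757.95 N

758 N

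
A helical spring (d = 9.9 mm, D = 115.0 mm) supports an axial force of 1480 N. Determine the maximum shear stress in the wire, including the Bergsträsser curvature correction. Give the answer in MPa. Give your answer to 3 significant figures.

498 MPa

Spring index C = D/d = 115.0/9.9 = 11.6162
K_B = (4C+2)/(4C−3) = 48.465/43.465 = 1.1150
τ₀ = 8FD/(πd³) = 8·1480·115.0/(π·9.9³) = 1.3616e+06/3048.3 = 446.68 MPa
τ_max = K·τ₀ = 1.1150 × 446.68 = 498.06 MPa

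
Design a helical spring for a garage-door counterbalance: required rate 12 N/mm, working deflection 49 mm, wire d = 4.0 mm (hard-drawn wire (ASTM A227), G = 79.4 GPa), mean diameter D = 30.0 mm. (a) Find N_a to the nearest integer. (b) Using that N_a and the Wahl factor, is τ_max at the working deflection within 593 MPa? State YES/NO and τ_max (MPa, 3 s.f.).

(a) 8 coils; (b) NO, τ_max = 824 MPa

N_a = Gd⁴/(8D³k) = (79.4×10³)(4.0⁴)/(8·30.0³·12) = 7.842 → N_a = 8
Actual rate k = Gd⁴/(8D³·8) = 11.763 N/mm
Working load F = kδ = 11.763·49 = 576.39 N
C = 30.0/4.0 = 7.5000; K_W = (4C−1)/(4C−4)+0.615/C = 1.1974
τ_max = K_W·8FD/(πd³) = 1.1974·688.01 = 823.81 MPa
τ_max > 593 MPa → exceeds allowable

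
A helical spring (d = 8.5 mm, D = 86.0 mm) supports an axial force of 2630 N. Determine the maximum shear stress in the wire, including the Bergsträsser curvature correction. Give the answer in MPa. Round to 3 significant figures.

Spring index C = D/d = 86.0/8.5 = 10.1176
K_B = (4C+2)/(4C−3) = 42.471/37.471 = 1.1334
τ₀ = 8FD/(πd³) = 8·2630·86.0/(π·8.5³) = 1.80944e+06/1929.3 = 937.86 MPa
τ_max = K·τ₀ = 1.1334 × 937.86 = 1063 MPa

1060 MPa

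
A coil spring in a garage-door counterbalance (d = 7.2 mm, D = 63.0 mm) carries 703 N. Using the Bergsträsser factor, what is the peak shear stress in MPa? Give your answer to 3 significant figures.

Spring index C = D/d = 63.0/7.2 = 8.7500
K_B = (4C+2)/(4C−3) = 37.000/32.000 = 1.1562
τ₀ = 8FD/(πd³) = 8·703·63.0/(π·7.2³) = 354312/1172.6 = 302.16 MPa
τ_max = K·τ₀ = 1.1562 × 302.16 = 349.37 MPa

349 MPa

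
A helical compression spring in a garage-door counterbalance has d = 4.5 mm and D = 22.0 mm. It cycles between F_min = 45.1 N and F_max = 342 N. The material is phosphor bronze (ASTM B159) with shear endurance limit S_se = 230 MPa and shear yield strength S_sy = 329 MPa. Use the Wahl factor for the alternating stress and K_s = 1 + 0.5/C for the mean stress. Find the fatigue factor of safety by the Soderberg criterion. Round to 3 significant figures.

C = D/d = 22.0/4.5 = 4.8889; K_W = (4C−1)/(4C−4)+0.615/C = 1.3187; K_s = 1+0.5/C = 1.1023
F_a = (F_max−F_min)/2 = 148.45 N; F_m = (F_max+F_min)/2 = 193.55 N
τ_a = K_W·8F_aD/(πd³) = 1.3187 × 91.265 = 120.35 MPa
τ_m = K_s·8F_mD/(πd³) = 1.1023 × 118.99 = 131.16 MPa
Soderberg: 1/n_f = τ_a/S_se + τ_m/S_sy = 120.35/230 + 131.16/329 = 0.52325 + 0.39867 = 0.92192
n_f = 1/0.92192 = 1.085

1.08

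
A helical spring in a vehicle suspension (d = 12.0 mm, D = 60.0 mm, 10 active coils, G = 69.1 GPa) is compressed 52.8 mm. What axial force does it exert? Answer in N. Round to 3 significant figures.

4380 N

k = Gd⁴/(8D³N_a) = (69.1×10³)(12.0⁴)/(8·60.0³·10) = 82.92 N/mm
F = k·δ = 82.92 × 52.8 = 4378.2 N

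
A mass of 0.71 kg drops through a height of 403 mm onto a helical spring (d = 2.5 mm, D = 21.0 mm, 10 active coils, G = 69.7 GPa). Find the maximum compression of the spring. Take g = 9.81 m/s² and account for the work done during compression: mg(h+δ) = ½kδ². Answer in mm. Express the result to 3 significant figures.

41.0 mm

k = Gd⁴/(8D³N_a) = (69.7×10³)(2.5⁴)/(8·21.0³·10) = 3.6749 N/mm
W = mg = 0.71 × 9.81 = 6.9651 N
½kδ² − Wδ − Wh = 0 → δ = (W + √(W² + 2kWh))/k
δ = (6.9651 + √(48.513 + 20630.4))/3.6749 = (6.9651 + 143.8)/3.6749 = 41.026 mm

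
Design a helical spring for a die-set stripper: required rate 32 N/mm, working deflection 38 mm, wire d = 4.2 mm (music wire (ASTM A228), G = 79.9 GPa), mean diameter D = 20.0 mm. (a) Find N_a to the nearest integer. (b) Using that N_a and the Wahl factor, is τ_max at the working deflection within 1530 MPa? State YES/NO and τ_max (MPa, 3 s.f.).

(a) 12 coils; (b) YES, τ_max = 1120 MPa

N_a = Gd⁴/(8D³k) = (79.9×10³)(4.2⁴)/(8·20.0³·32) = 12.14 → N_a = 12
Actual rate k = Gd⁴/(8D³·12) = 32.373 N/mm
Working load F = kδ = 32.373·38 = 1230.2 N
C = 20.0/4.2 = 4.7619; K_W = (4C−1)/(4C−4)+0.615/C = 1.3285
τ_max = K_W·8FD/(πd³) = 1.3285·845.65 = 1123.5 MPa
τ_max ≤ 1530 MPa → acceptable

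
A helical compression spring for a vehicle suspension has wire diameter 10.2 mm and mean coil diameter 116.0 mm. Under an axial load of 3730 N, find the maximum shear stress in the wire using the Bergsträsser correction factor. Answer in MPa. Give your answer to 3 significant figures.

1160 MPa

Spring index C = D/d = 116.0/10.2 = 11.3725
K_B = (4C+2)/(4C−3) = 47.490/42.490 = 1.1177
τ₀ = 8FD/(πd³) = 8·3730·116.0/(π·10.2³) = 3.46144e+06/3333.9 = 1038.3 MPa
τ_max = K·τ₀ = 1.1177 × 1038.3 = 1160.4 MPa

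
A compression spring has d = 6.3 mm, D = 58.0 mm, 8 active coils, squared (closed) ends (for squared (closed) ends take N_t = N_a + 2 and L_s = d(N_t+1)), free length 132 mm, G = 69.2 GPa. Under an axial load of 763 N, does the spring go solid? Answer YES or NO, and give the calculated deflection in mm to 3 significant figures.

k = Gd⁴/(8D³N_a) = (69.2×10³)(6.3⁴)/(8·58.0³·8) = 8.7298 N/mm
N_t = 10; L_s = 6.3·11 = 69.3 mm; δ_solid = L₀ − L_s = 132 − 69.3 = 62.7 mm
δ = F/k = 763/8.7298 = 87.402 mm
δ ≥ δ_solid → spring goes solid

YES, δ = 87.4 mm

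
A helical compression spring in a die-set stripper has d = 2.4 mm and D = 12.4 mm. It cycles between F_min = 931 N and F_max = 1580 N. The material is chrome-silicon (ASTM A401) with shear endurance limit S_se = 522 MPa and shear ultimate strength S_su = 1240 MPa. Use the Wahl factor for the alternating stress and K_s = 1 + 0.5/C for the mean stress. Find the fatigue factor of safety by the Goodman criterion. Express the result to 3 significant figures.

0.228

C = D/d = 12.4/2.4 = 5.1667; K_W = (4C−1)/(4C−4)+0.615/C = 1.2990; K_s = 1+0.5/C = 1.0968
F_a = (F_max−F_min)/2 = 324.5 N; F_m = (F_max+F_min)/2 = 1255.5 N
τ_a = K_W·8F_aD/(πd³) = 1.2990 × 741.21 = 962.86 MPa
τ_m = K_s·8F_mD/(πd³) = 1.0968 × 2867.8 = 3145.3 MPa
Goodman: 1/n_f = τ_a/S_se + τ_m/S_su = 962.86/522 + 3145.3/1240 = 1.84456 + 2.53653 = 4.3811
n_f = 1/4.3811 = 0.2283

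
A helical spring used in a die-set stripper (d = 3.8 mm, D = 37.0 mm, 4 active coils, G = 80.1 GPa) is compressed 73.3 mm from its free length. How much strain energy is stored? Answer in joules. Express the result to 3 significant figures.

k = Gd⁴/(8D³N_a) = (80.1×10³)(3.8⁴)/(8·37.0³·4) = 10.304 N/mm
U = ½kδ² = 0.5 × 10.304 × 73.3² = 27682 N·mm = 27.682 J

27.7 J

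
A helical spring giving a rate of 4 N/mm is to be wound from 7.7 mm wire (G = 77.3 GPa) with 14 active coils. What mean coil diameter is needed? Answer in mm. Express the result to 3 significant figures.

D = (Gd⁴/(8N_a·k))^(1/3) = (77.3×10³·7.7⁴/(8·14·4))^(1/3)
  = (606547)^(1/3) = 84.6489 mm

84.6 mm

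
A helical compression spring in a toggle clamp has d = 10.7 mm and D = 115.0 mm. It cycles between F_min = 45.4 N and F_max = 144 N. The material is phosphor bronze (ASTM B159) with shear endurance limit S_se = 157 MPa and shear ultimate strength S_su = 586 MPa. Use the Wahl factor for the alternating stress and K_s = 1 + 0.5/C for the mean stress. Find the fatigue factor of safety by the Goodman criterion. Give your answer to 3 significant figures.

C = D/d = 115.0/10.7 = 10.7477; K_W = (4C−1)/(4C−4)+0.615/C = 1.1342; K_s = 1+0.5/C = 1.0465
F_a = (F_max−F_min)/2 = 49.3 N; F_m = (F_max+F_min)/2 = 94.7 N
τ_a = K_W·8F_aD/(πd³) = 1.1342 × 11.785 = 13.366 MPa
τ_m = K_s·8F_mD/(πd³) = 1.0465 × 22.638 = 23.691 MPa
Goodman: 1/n_f = τ_a/S_se + τ_m/S_su = 13.366/157 + 23.691/586 = 0.08514 + 0.04043 = 0.12556
n_f = 1/0.12556 = 7.964

7.96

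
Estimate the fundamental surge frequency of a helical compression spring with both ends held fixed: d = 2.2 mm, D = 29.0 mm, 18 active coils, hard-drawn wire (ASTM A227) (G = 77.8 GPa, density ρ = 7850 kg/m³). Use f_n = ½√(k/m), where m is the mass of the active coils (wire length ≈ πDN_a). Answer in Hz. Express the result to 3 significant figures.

51.5 Hz

k = Gd⁴/(8D³N_a) = (77.8×10³)(2.2⁴)/(8·29.0³·18) = 0.51894 N/mm = 518.94 N/m
Wire length L = πDN_a = π·29.0·18 = 1639.9 mm
m = ρ·(πd²/4)·L = 7850 × 3.8013×10⁻⁶ m² × 1.6399 m = 0.048936 kg
f_n = ½√(k/m) = 0.5·√(518.94/0.048936) = 0.5·√(10604) = 51.489 Hz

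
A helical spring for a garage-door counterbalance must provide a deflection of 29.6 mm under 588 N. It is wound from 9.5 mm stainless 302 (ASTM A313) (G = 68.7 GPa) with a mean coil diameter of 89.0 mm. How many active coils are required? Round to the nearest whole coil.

Required rate k = F/δ = 588/29.6 = 19.865 N/mm
N_a = Gd⁴/(8D³k) = (68.7×10³ × 9.5⁴)/(8 × 89.0³ × 19.865)
    = 5.59566e+08 / 1.12033e+08 = 4.995 → 5 coils

5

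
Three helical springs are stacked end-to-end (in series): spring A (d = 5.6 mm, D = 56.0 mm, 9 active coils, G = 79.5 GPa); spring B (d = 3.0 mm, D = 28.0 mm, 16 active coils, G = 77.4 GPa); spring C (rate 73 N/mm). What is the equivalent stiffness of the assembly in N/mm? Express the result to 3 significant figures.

k_A = Gd⁴/(8D³N_a) = (79.5×10³)(5.6⁴)/(8·56.0³·9) = 6.1833 N/mm
k_B = Gd⁴/(8D³N_a) = (77.4×10³)(3.0⁴)/(8·28.0³·16) = 2.2312 N/mm
Series: 1/k_eq = 1/6.1833 + 1/2.2312 + 1/73 = 0.62361; k_eq = 1.6036 N/mm

1.60 N/mm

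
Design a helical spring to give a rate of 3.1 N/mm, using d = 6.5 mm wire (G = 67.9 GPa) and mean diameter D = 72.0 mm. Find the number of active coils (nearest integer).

13

N_a = Gd⁴/(8D³k) = (67.9×10³ × 6.5⁴)/(8 × 72.0³ × 3.1)
    = 1.21206e+08 / 9.25655e+06 = 13.09 → 13 coils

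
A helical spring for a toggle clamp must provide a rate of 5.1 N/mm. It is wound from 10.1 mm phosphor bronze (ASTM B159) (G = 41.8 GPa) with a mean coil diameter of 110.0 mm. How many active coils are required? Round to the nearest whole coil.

8

N_a = Gd⁴/(8D³k) = (41.8×10³ × 10.1⁴)/(8 × 110.0³ × 5.1)
    = 4.34972e+08 / 5.43048e+07 = 8.01 → 8 coils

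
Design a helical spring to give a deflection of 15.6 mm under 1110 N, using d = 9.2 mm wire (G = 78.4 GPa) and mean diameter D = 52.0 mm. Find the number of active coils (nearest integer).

7

Required rate k = F/δ = 1110/15.6 = 71.154 N/mm
N_a = Gd⁴/(8D³k) = (78.4×10³ × 9.2⁴)/(8 × 52.0³ × 71.154)
    = 5.61652e+08 / 8.00384e+07 = 7.017 → 7 coils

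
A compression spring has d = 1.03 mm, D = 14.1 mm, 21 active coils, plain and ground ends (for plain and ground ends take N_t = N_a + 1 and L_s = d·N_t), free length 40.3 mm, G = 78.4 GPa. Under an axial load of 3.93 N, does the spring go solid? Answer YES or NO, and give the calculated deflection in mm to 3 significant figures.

k = Gd⁴/(8D³N_a) = (78.4×10³)(1.03⁴)/(8·14.1³·21) = 0.18737 N/mm
N_t = 22; L_s = 1.03·22 = 22.66 mm; δ_solid = L₀ − L_s = 40.3 − 22.66 = 17.64 mm
δ = F/k = 3.93/0.18737 = 20.975 mm
δ ≥ δ_solid → spring goes solid

YES, δ = 21.0 mm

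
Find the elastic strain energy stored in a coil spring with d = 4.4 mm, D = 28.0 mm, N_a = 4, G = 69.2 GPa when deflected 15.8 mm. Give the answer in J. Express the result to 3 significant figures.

k = Gd⁴/(8D³N_a) = (69.2×10³)(4.4⁴)/(8·28.0³·4) = 36.923 N/mm
U = ½kδ² = 0.5 × 36.923 × 15.8² = 4608.7 N·mm = 4.6087 J

4.61 J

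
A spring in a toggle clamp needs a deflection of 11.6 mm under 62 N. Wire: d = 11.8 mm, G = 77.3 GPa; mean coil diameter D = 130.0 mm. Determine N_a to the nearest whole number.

16

Required rate k = F/δ = 62/11.6 = 5.3448 N/mm
N_a = Gd⁴/(8D³k) = (77.3×10³ × 11.8⁴)/(8 × 130.0³ × 5.3448)
    = 1.49868e+09 / 9.39407e+07 = 15.95 → 16 coils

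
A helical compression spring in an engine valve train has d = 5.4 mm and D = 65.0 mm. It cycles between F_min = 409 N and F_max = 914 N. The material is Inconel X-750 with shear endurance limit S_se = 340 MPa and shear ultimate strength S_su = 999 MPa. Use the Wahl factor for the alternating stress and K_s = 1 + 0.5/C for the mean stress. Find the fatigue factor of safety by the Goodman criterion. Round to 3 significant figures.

0.626

C = D/d = 65.0/5.4 = 12.0370; K_W = (4C−1)/(4C−4)+0.615/C = 1.1190; K_s = 1+0.5/C = 1.0415
F_a = (F_max−F_min)/2 = 252.5 N; F_m = (F_max+F_min)/2 = 661.5 N
τ_a = K_W·8F_aD/(πd³) = 1.1190 × 265.42 = 297.02 MPa
τ_m = K_s·8F_mD/(πd³) = 1.0415 × 695.35 = 724.23 MPa
Goodman: 1/n_f = τ_a/S_se + τ_m/S_su = 297.02/340 + 724.23/999 = 0.87358 + 0.72496 = 1.5985
n_f = 1/1.5985 = 0.6256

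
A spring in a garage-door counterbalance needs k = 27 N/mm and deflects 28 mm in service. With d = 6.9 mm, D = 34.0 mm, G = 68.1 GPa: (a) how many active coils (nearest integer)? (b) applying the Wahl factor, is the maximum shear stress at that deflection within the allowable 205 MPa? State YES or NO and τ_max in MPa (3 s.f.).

(a) 18 coils; (b) NO, τ_max = 265 MPa

N_a = Gd⁴/(8D³k) = (68.1×10³)(6.9⁴)/(8·34.0³·27) = 18.18 → N_a = 18
Actual rate k = Gd⁴/(8D³·18) = 27.274 N/mm
Working load F = kδ = 27.274·28 = 763.66 N
C = 34.0/6.9 = 4.9275; K_W = (4C−1)/(4C−4)+0.615/C = 1.3158
τ_max = K_W·8FD/(πd³) = 1.3158·201.27 = 264.82 MPa
τ_max > 205 MPa → exceeds allowable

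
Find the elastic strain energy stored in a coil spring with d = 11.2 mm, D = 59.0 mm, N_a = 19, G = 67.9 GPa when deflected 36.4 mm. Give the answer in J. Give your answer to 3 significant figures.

22.7 J

k = Gd⁴/(8D³N_a) = (67.9×10³)(11.2⁴)/(8·59.0³·19) = 34.225 N/mm
U = ½kδ² = 0.5 × 34.225 × 36.4² = 22673 N·mm = 22.673 J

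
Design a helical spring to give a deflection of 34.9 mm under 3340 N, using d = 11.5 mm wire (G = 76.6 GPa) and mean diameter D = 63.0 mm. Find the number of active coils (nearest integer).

7

Required rate k = F/δ = 3340/34.9 = 95.702 N/mm
N_a = Gd⁴/(8D³k) = (76.6×10³ × 11.5⁴)/(8 × 63.0³ × 95.702)
    = 1.33974e+09 / 1.9144e+08 = 6.998 → 7 coils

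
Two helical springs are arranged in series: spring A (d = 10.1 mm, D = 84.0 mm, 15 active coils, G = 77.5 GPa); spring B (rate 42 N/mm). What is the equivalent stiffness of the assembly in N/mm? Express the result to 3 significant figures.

k_A = Gd⁴/(8D³N_a) = (77.5×10³)(10.1⁴)/(8·84.0³·15) = 11.339 N/mm
Series: 1/k_eq = 1/11.339 + 1/42 = 0.112; k_eq = 8.9284 N/mm

8.93 N/mm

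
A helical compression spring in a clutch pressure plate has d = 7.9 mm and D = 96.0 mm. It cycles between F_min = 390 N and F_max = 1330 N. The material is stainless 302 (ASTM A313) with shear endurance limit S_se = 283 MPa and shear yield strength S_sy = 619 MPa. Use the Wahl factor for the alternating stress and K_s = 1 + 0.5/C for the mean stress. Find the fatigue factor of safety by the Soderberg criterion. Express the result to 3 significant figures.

0.611

C = D/d = 96.0/7.9 = 12.1519; K_W = (4C−1)/(4C−4)+0.615/C = 1.1179; K_s = 1+0.5/C = 1.0411
F_a = (F_max−F_min)/2 = 470 N; F_m = (F_max+F_min)/2 = 860 N
τ_a = K_W·8F_aD/(πd³) = 1.1179 × 233.04 = 260.51 MPa
τ_m = K_s·8F_mD/(πd³) = 1.0411 × 426.41 = 443.96 MPa
Soderberg: 1/n_f = τ_a/S_se + τ_m/S_sy = 260.51/283 + 443.96/619 = 0.92051 + 0.71722 = 1.6377
n_f = 1/1.6377 = 0.6106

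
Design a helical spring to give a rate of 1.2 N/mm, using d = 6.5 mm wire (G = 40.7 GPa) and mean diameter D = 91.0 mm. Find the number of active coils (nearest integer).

N_a = Gd⁴/(8D³k) = (40.7×10³ × 6.5⁴)/(8 × 91.0³ × 1.2)
    = 7.2652e+07 / 7.23428e+06 = 10.04 → 10 coils

10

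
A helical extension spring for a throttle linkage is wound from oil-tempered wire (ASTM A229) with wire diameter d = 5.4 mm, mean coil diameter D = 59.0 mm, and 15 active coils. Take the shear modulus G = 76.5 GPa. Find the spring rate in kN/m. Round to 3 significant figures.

2.64 kN/m

k = Gd⁴/(8D³N_a) = (76.5×10³ × 5.4⁴) / (8 × 59.0³ × 15)
  = 6.50484e+07 / 2.46455e+07 = 2.6394 N/mm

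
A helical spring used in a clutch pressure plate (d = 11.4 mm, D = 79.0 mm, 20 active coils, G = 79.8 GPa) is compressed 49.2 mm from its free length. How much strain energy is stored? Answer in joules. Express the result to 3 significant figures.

k = Gd⁴/(8D³N_a) = (79.8×10³)(11.4⁴)/(8·79.0³·20) = 17.085 N/mm
U = ½kδ² = 0.5 × 17.085 × 49.2² = 20679 N·mm = 20.679 J

20.7 J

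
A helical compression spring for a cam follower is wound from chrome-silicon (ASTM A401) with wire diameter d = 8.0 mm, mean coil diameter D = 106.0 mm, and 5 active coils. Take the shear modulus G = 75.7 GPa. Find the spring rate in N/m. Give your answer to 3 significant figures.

k = Gd⁴/(8D³N_a) = (75.7×10³ × 8.0⁴) / (8 × 106.0³ × 5)
  = 3.10067e+08 / 4.76406e+07 = 6.5085 N/mm = 6508.5 N/m

6510 N/m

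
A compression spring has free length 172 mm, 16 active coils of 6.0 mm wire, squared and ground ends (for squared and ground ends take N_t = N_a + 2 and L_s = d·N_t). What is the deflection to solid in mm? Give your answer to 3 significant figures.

N_t = 18; L_s = 6.0·18 = 108 mm
δ_solid = L₀ − L_s = 172 − 108 = 64 mm

64.0 mm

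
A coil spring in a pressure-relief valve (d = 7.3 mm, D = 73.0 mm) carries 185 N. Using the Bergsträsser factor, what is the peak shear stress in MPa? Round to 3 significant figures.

Spring index C = D/d = 73.0/7.3 = 10.0000
K_B = (4C+2)/(4C−3) = 42.000/37.000 = 1.1351
τ₀ = 8FD/(πd³) = 8·185·73.0/(π·7.3³) = 108040/1222.1 = 88.403 MPa
τ_max = K·τ₀ = 1.1351 × 88.403 = 100.35 MPa

100 MPa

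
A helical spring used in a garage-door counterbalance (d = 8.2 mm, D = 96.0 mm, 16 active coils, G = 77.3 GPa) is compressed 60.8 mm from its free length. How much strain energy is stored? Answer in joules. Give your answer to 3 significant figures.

k = Gd⁴/(8D³N_a) = (77.3×10³)(8.2⁴)/(8·96.0³·16) = 3.0861 N/mm
U = ½kδ² = 0.5 × 3.0861 × 60.8² = 5704.1 N·mm = 5.7041 J

5.70 J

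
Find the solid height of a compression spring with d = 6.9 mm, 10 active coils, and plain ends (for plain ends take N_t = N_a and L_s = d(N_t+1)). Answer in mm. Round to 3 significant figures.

plain ends: N_t = N_a = 10
L_s = d·(N_t+1) = 6.9 × 11 = 75.9 mm

75.9 mm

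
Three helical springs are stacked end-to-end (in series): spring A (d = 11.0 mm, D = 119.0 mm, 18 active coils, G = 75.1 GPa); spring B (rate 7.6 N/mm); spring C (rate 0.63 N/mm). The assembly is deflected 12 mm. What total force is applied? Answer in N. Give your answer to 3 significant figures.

k_A = Gd⁴/(8D³N_a) = (75.1×10³)(11.0⁴)/(8·119.0³·18) = 4.5311 N/mm
Series: 1/k_eq = 1/4.5311 + 1/7.6 + 1/0.63 = 1.9396; k_eq = 0.51558 N/mm
F = k_eq·δ = 0.51558·12 = 6.1869 N

6.19 N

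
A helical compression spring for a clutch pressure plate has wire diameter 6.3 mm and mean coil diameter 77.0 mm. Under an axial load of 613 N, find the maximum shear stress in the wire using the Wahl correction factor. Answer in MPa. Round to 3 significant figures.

Spring index C = D/d = 77.0/6.3 = 12.2222
K_W = (4C−1)/(4C−4) + 0.615/C = 47.889/44.889 + 0.0503 = 1.1171
τ₀ = 8FD/(πd³) = 8·613·77.0/(π·6.3³) = 377608/785.55 = 480.7 MPa
τ_max = K·τ₀ = 1.1171 × 480.7 = 537.01 MPa

537 MPa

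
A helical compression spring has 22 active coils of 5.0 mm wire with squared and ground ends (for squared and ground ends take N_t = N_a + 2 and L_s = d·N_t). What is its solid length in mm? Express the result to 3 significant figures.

squared and ground ends: N_t = N_a + 2 = 22 + 2 = 24
L_s = d·N_t = 5.0 × 24 = 120 mm

120 mm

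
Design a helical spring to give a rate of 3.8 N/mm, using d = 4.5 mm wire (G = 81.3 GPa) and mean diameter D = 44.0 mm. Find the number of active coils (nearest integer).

13

N_a = Gd⁴/(8D³k) = (81.3×10³ × 4.5⁴)/(8 × 44.0³ × 3.8)
    = 3.33381e+07 / 2.58959e+06 = 12.87 → 13 coils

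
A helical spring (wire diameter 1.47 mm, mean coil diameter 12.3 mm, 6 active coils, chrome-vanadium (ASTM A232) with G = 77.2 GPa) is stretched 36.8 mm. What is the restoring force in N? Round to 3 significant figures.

149 N

k = Gd⁴/(8D³N_a) = (77.2×10³)(1.47⁴)/(8·12.3³·6) = 4.0358 N/mm
F = k·δ = 4.0358 × 36.8 = 148.52 N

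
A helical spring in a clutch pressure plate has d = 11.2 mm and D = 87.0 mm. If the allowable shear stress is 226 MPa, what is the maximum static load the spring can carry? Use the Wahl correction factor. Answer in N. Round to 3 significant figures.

C = D/d = 87.0/11.2 = 7.7679
K_W = (4C−1)/(4C−4) + 0.615/C = 30.071/27.071 + 0.0792 = 1.1900
τ_max = K·8FD/(πd³) → F_max = τ_allow·πd³/(8DK)
F_max = 226·π·11.2³/(8·87.0·1.1900) = 9.975e+05/828.23 = 1204.4 N

1200 N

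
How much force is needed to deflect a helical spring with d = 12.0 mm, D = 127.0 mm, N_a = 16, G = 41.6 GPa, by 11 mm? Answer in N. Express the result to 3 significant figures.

k = Gd⁴/(8D³N_a) = (41.6×10³)(12.0⁴)/(8·127.0³·16) = 3.29 N/mm
F = k·δ = 3.29 × 11 = 36.19 N

36.2 N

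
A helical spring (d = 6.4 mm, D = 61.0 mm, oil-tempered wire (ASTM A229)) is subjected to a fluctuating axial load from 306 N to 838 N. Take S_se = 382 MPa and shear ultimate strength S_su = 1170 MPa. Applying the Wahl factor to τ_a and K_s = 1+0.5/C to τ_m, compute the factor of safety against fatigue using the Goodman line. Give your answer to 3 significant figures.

C = D/d = 61.0/6.4 = 9.5312; K_W = (4C−1)/(4C−4)+0.615/C = 1.1524; K_s = 1+0.5/C = 1.0525
F_a = (F_max−F_min)/2 = 266 N; F_m = (F_max+F_min)/2 = 572 N
τ_a = K_W·8F_aD/(πd³) = 1.1524 × 157.62 = 181.65 MPa
τ_m = K_s·8F_mD/(πd³) = 1.0525 × 338.94 = 356.72 MPa
Goodman: 1/n_f = τ_a/S_se + τ_m/S_su = 181.65/382 + 356.72/1170 = 0.47552 + 0.30489 = 0.78041
n_f = 1/0.78041 = 1.281

1.28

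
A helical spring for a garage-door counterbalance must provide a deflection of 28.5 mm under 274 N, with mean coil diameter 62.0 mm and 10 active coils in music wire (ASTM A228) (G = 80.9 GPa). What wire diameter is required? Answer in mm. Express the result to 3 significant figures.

Required rate k = F/δ = 274/28.5 = 9.614 N/mm
d = (8D³N_a·k / G)^(1/4) = (8·62.0³·10·9.614 / (80.9×10³))^0.25
  = (2265.8)^0.25 = 6.8993 mm

6.90 mm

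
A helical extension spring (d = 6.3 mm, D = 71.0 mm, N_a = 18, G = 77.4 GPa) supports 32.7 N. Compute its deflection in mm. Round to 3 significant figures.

13.8 mm

k = Gd⁴/(8D³N_a) = (77.4×10³)(6.3⁴)/(8·71.0³·18) = 2.3657 N/mm
δ = F/k = 32.7 / 2.3657 = 13.822 mm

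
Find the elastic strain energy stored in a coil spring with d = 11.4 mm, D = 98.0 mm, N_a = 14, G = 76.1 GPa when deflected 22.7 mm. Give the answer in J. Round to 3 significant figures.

k = Gd⁴/(8D³N_a) = (76.1×10³)(11.4⁴)/(8·98.0³·14) = 12.193 N/mm
U = ½kδ² = 0.5 × 12.193 × 22.7² = 3141.4 N·mm = 3.1414 J

3.14 J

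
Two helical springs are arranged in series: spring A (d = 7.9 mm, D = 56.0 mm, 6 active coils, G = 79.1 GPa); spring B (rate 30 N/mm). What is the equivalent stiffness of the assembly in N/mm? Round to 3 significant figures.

k_A = Gd⁴/(8D³N_a) = (79.1×10³)(7.9⁴)/(8·56.0³·6) = 36.549 N/mm
Series: 1/k_eq = 1/36.549 + 1/30 = 0.060694; k_eq = 16.476 N/mm

16.5 N/mm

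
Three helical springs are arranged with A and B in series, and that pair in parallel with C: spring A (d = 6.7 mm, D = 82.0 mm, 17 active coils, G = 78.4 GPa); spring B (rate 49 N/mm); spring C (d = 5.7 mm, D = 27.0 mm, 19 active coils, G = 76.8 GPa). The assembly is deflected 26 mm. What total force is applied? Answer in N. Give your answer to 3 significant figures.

757 N

k_A = Gd⁴/(8D³N_a) = (78.4×10³)(6.7⁴)/(8·82.0³·17) = 2.1069 N/mm
k_C = Gd⁴/(8D³N_a) = (76.8×10³)(5.7⁴)/(8·27.0³·19) = 27.097 N/mm
Springs A,B series: k_AB = 1/(1/2.1069+1/49) = 2.02 N/mm; parallel with C: k_eq = 2.02+27.097 = 29.117 N/mm
F = k_eq·δ = 29.117·26 = 757.05 N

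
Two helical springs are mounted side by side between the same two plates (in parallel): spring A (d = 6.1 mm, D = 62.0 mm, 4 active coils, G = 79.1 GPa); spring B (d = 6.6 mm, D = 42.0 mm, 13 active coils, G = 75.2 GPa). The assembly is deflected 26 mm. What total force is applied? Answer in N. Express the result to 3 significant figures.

855 N

k_A = Gd⁴/(8D³N_a) = (79.1×10³)(6.1⁴)/(8·62.0³·4) = 14.361 N/mm
k_B = Gd⁴/(8D³N_a) = (75.2×10³)(6.6⁴)/(8·42.0³·13) = 18.519 N/mm
Parallel: k_eq = 14.361 + 18.519 = 32.879 N/mm
F = k_eq·δ = 32.879·26 = 854.86 N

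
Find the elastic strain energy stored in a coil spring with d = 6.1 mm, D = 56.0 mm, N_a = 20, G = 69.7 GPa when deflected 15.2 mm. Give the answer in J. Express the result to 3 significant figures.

0.397 J

k = Gd⁴/(8D³N_a) = (69.7×10³)(6.1⁴)/(8·56.0³·20) = 3.4345 N/mm
U = ½kδ² = 0.5 × 3.4345 × 15.2² = 396.76 N·mm = 0.39676 J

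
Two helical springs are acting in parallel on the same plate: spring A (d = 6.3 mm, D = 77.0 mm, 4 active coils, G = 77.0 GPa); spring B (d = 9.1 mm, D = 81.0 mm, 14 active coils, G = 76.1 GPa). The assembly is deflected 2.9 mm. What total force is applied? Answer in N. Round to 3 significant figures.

49.5 N

k_A = Gd⁴/(8D³N_a) = (77.0×10³)(6.3⁴)/(8·77.0³·4) = 8.3029 N/mm
k_B = Gd⁴/(8D³N_a) = (76.1×10³)(9.1⁴)/(8·81.0³·14) = 8.7675 N/mm
Parallel: k_eq = 8.3029 + 8.7675 = 17.07 N/mm
F = k_eq·δ = 17.07·2.9 = 49.504 N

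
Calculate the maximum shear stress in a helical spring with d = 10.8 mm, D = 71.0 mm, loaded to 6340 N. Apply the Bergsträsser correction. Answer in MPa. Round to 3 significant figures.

Spring index C = D/d = 71.0/10.8 = 6.5741
K_B = (4C+2)/(4C−3) = 28.296/23.296 = 1.2146
τ₀ = 8FD/(πd³) = 8·6340·71.0/(π·10.8³) = 3.60112e+06/3957.5 = 909.95 MPa
τ_max = K·τ₀ = 1.2146 × 909.95 = 1105.2 MPa

1110 MPa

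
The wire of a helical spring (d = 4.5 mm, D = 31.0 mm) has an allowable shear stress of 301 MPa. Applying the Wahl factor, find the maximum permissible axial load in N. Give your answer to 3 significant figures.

286 N

C = D/d = 31.0/4.5 = 6.8889
K_W = (4C−1)/(4C−4) + 0.615/C = 26.556/23.556 + 0.0893 = 1.2166
τ_max = K·8FD/(πd³) → F_max = τ_allow·πd³/(8DK)
F_max = 301·π·4.5³/(8·31.0·1.2166) = 86170/301.72 = 285.59 N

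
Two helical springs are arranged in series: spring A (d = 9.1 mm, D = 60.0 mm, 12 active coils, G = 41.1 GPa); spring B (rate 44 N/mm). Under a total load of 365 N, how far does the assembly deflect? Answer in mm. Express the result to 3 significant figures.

35.1 mm

k_A = Gd⁴/(8D³N_a) = (41.1×10³)(9.1⁴)/(8·60.0³·12) = 13.592 N/mm
Series: 1/k_eq = 1/13.592 + 1/44 = 0.0963; k_eq = 10.384 N/mm
δ = F/k_eq = 365/10.384 = 35.15 mm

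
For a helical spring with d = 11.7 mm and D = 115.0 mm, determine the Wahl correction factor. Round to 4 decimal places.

1.1475

C = D/d = 115.0/11.7 = 9.8291
K_W = (4C−1)/(4C−4) + 0.615/C = 38.316/35.316 + 0.0626 = 1.1475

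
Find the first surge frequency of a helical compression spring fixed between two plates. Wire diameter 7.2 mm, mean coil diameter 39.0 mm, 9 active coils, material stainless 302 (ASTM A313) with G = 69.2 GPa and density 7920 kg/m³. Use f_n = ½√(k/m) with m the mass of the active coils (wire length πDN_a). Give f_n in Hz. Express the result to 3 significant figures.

k = Gd⁴/(8D³N_a) = (69.2×10³)(7.2⁴)/(8·39.0³·9) = 43.542 N/mm = 43542 N/m
Wire length L = πDN_a = π·39.0·9 = 1102.7 mm
m = ρ·(πd²/4)·L = 7920 × 40.715×10⁻⁶ m² × 1.1027 m = 0.35558 kg
f_n = ½√(k/m) = 0.5·√(43542/0.35558) = 0.5·√(1.2245e+05) = 174.97 Hz

175 Hz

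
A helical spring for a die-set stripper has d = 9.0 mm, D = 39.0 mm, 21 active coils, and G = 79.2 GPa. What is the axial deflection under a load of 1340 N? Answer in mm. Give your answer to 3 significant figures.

25.7 mm

k = Gd⁴/(8D³N_a) = (79.2×10³)(9.0⁴)/(8·39.0³·21) = 52.143 N/mm
δ = F/k = 1340 / 52.143 = 25.699 mm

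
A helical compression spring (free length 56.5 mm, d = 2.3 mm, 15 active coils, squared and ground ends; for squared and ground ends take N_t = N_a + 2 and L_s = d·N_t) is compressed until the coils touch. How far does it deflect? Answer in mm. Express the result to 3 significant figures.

17.4 mm

N_t = 17; L_s = 2.3·17 = 39.1 mm
δ_solid = L₀ − L_s = 56.5 − 39.1 = 17.4 mm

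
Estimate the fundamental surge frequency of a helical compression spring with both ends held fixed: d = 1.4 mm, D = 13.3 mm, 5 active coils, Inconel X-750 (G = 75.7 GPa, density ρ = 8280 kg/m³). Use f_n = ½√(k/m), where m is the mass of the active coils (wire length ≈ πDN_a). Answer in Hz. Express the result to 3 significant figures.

k = Gd⁴/(8D³N_a) = (75.7×10³)(1.4⁴)/(8·13.3³·5) = 3.0902 N/mm = 3090.2 N/m
Wire length L = πDN_a = π·13.3·5 = 208.92 mm
m = ρ·(πd²/4)·L = 8280 × 1.5394×10⁻⁶ m² × 0.20892 m = 0.0026629 kg
f_n = ½√(k/m) = 0.5·√(3090.2/0.0026629) = 0.5·√(1.1605e+06) = 538.63 Hz

539 Hz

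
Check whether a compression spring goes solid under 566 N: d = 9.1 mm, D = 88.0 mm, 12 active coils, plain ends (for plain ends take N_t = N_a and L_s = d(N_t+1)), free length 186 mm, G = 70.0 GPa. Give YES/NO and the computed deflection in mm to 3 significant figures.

YES, δ = 77.1 mm

k = Gd⁴/(8D³N_a) = (70.0×10³)(9.1⁴)/(8·88.0³·12) = 7.3374 N/mm
N_t = 12; L_s = 9.1·13 = 118.3 mm; δ_solid = L₀ − L_s = 186 − 118.3 = 67.7 mm
δ = F/k = 566/7.3374 = 77.139 mm
δ ≥ δ_solid → spring goes solid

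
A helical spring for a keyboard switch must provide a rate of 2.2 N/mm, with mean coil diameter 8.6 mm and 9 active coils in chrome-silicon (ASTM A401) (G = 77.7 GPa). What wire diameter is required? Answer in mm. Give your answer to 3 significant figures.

1.07 mm

d = (8D³N_a·k / G)^(1/4) = (8·8.6³·9·2.2 / (77.7×10³))^0.25
  = (1.2967)^0.25 = 1.0671 mm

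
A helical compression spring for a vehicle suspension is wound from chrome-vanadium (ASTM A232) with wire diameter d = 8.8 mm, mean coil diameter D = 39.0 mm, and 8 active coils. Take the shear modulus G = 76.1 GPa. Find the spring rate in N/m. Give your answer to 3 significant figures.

k = Gd⁴/(8D³N_a) = (76.1×10³ × 8.8⁴) / (8 × 39.0³ × 8)
  = 4.56368e+08 / 3.79642e+06 = 120.21 N/mm = 1.2021e+05 N/m

120000 N/m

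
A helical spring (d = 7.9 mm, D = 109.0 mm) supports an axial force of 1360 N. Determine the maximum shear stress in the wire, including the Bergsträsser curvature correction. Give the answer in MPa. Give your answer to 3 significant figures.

Spring index C = D/d = 109.0/7.9 = 13.7975
K_B = (4C+2)/(4C−3) = 57.190/52.190 = 1.0958
τ₀ = 8FD/(πd³) = 8·1360·109.0/(π·7.9³) = 1.18592e+06/1548.9 = 765.64 MPa
τ_max = K·τ₀ = 1.0958 × 765.64 = 838.99 MPa

839 MPa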